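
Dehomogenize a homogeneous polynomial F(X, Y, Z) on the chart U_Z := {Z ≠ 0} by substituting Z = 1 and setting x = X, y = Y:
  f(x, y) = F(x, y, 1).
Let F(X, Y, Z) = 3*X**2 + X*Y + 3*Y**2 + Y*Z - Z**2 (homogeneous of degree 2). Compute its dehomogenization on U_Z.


f(x, y) = 3*x**2 + x*y + 3*y**2 + y - 1

On U_Z we set Z = 1. Each monomial c·X^i·Y^j·Z^k in F becomes c·x^i·y^j·1^k = c·x^i·y^j.
Substituting Z = 1: F(X, Y, 1) = 3*x**2 + x*y + 3*y**2 + y - 1.
Note: deg(f) ≤ deg(F) = 2; strict inequality happens when F is divisible by Z (lost terms).


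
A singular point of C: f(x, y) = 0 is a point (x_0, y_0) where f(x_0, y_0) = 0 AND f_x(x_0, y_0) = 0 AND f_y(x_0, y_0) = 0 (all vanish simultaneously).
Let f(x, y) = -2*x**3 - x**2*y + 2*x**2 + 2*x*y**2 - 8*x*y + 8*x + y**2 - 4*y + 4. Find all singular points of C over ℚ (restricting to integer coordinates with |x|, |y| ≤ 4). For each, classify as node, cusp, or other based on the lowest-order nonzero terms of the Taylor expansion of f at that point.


Singular points: {(0, 2)}; classification: cusp.

Compute partial derivatives:
  f_x = -6*x**2 - 2*x*y + 4*x + 2*y**2 - 8*y + 8.
  f_y = -x**2 + 4*x*y - 8*x + 2*y - 4.
Scan x_0 ∈ {−4, ..., 4}. For each x_0, f_y(x_0, y) is a polynomial in y; find its integer roots y ∈ {−4, ..., 4}, then test f_x and f at those candidates.
  x = -4: f_y(-4, y) = 12 - 14*y; no integer root y with |y| ≤ 4.
  x = -3: f_y(-3, y) = 11 - 10*y; no integer root y with |y| ≤ 4.
  x = -2: f_y(-2, y) = 8 - 6*y; no integer root y with |y| ≤ 4.
  x = -1: f_y(-1, y) = 3 - 2*y; no integer root y with |y| ≤ 4.
  x = 0: f_y(0, y) = 2*y - 4; vanishes at y ∈ {2}. (0, 2): f_x = 0, f = 0 — SINGULAR.
  x = 1: f_y(1, y) = 6*y - 13; no integer root y with |y| ≤ 4.
  x = 2: f_y(2, y) = 10*y - 24; no integer root y with |y| ≤ 4.
  x = 3: f_y(3, y) = 14*y - 37; no integer root y with |y| ≤ 4.
  x = 4: f_y(4, y) = 18*y - 52; no integer root y with |y| ≤ 4.
Only singular point on the grid: (0, 2).
Classify: substitute x = 0 + u, y = 2 + v and expand: f = -2*u**3 - u**2*v + 2*u*v**2 + v**2.
No constant or linear terms (consistent with a singular point). Quadratic part: v**2. Cubic part: -2*u**3 - u**2*v + 2*u*v**2.
The quadratic part v**2 is a perfect square, so there is a single (double) tangent line v = 0, i.e. y = 2. Restricting the cubic part to that line (v = 0) leaves -2*u**3 ≠ 0, so f is not divisible by v and the branch is v² ≈ 2*u**3 to lowest order — this is a cusp.
Classification: cusp.


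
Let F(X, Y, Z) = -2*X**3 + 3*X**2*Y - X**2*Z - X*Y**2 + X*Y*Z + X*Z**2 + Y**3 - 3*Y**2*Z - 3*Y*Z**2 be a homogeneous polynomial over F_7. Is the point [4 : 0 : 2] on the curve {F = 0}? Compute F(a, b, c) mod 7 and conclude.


F(4,0,2) ≡ 3 (mod 7); P is NOT on the curve.

Evaluate F(4, 0, 2) term-by-term (mod 7).
  -2*X**3 ↦ -2·64·1·1 = -128
  3*X**2*Y ↦ 3·16·0·1 = 0
  -X**2*Z ↦ -1·16·1·2 = -32
  -X*Y**2 ↦ -1·4·0·1 = 0
  X*Y*Z ↦ 1·4·0·2 = 0
  X*Z**2 ↦ 1·4·1·4 = 16
  Y**3 ↦ 1·1·0·1 = 0
  -3*Y**2*Z ↦ -3·1·0·2 = 0
  -3*Y*Z**2 ↦ -3·1·0·4 = 0
Sum: F(4, 0, 2) = (-128) + (0) + (-32) + (0) + (0) + (16) + (0) + (0) + (0) = -144.
Reducing mod 7: -144 ≡ 3 (mod 7).
Since F(a, b, c) ≡ 3 ≠ 0 (mod 7), P does NOT lie on the curve.


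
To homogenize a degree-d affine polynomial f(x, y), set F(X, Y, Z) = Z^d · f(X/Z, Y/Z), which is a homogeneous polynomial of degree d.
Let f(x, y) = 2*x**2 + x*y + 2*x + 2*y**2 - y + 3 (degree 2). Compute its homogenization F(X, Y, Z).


F(X, Y, Z) = 2*X**2 + X*Y + 2*X*Z + 2*Y**2 - Y*Z + 3*Z**2

deg(f) = 2.
Substitute x = X/Z, y = Y/Z into f, then multiply by Z^2.
  monomial 2·x^2·y^0 ↦ 2·X^2·Y^0·Z^0.
  monomial 1·x^1·y^1 ↦ 1·X^1·Y^1·Z^0.
  monomial 2·x^1·y^0 ↦ 2·X^1·Y^0·Z^1.
  monomial 2·x^0·y^2 ↦ 2·X^0·Y^2·Z^0.
  monomial -1·x^0·y^1 ↦ -1·X^0·Y^1·Z^1.
  monomial 3·x^0·y^0 ↦ 3·X^0·Y^0·Z^2.
Collecting: F(X, Y, Z) = 2*X**2 + X*Y + 2*X*Z + 2*Y**2 - Y*Z + 3*Z**2.


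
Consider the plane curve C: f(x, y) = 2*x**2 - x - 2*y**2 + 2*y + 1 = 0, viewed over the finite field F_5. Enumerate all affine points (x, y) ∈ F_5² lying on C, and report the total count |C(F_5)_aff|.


Affine F_5-points: {(1, 3), (2, 3), (4, 2), (4, 4)}; count = 4.

For each of the 25 pairs (x, y) ∈ F_5², evaluate f(x, y) mod 5. Record the zeros.
  x = 0: [0↦1, 1↦1, 2↦2, 3↦4, 4↦2]  zeros at y ∈ ∅
  x = 1: [0↦2, 1↦2, 2↦3, 3↦0, 4↦3]  zeros at y ∈ {3}
  x = 2: [0↦2, 1↦2, 2↦3, 3↦0, 4↦3]  zeros at y ∈ {3}
  x = 3: [0↦1, 1↦1, 2↦2, 3↦4, 4↦2]  zeros at y ∈ ∅
  x = 4: [0↦4, 1↦4, 2↦0, 3↦2, 4↦0]  zeros at y ∈ {2, 4}
Collecting zeros: affine points = {(1, 3), (2, 3), (4, 2), (4, 4)}.
Total count |C(F_5)_aff| = 4.


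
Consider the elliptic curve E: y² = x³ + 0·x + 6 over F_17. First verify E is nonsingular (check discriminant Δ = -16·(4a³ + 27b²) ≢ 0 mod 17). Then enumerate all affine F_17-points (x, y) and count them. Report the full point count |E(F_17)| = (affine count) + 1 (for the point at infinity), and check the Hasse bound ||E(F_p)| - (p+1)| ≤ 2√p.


Affine points = {(3, 4), (3, 13), (4, 6), (4, 11), (6, 1), (6, 16), (7, 3), (7, 14), (8, 5), (8, 12), (9, 2), (9, 15), (12, 0), (14, 8), (14, 9), (15, 7), (15, 10)}; affine count = 17; |E(F_17)| = 18.

Discriminant check: Δ ∝ 4a³ + 27b² = 4·0³ + 27·6² = 4·0 + 27·36 ≡ 3 (mod 17). Nonzero ⇒ E is nonsingular.
For each x ∈ F_17, compute rhs = x³ + 0·x + 6 mod 17, then count y ∈ F_17 with y² ≡ rhs.
  x = 0: rhs = 6, matching y values: none (0 points).
  x = 1: rhs = 7, matching y values: none (0 points).
  x = 2: rhs = 14, matching y values: none (0 points).
  x = 3: rhs = 16, matching y values: 4, 13 (2 points).
  x = 4: rhs = 2, matching y values: 6, 11 (2 points).
  x = 5: rhs = 12, matching y values: none (0 points).
  x = 6: rhs = 1, matching y values: 1, 16 (2 points).
  x = 7: rhs = 9, matching y values: 3, 14 (2 points).
  x = 8: rhs = 8, matching y values: 5, 12 (2 points).
  x = 9: rhs = 4, matching y values: 2, 15 (2 points).
  x = 10: rhs = 3, matching y values: none (0 points).
  x = 11: rhs = 11, matching y values: none (0 points).
  x = 12: rhs = 0, matching y values: 0 (1 points).
  x = 13: rhs = 10, matching y values: none (0 points).
  x = 14: rhs = 13, matching y values: 8, 9 (2 points).
  x = 15: rhs = 15, matching y values: 7, 10 (2 points).
  x = 16: rhs = 5, matching y values: none (0 points).
Total affine count: 17.
Full point count |E(F_17)| = 17 + 1 = 18.
Hasse bound: |18 − (17+1)| = |0| = 0 ≤ 2√17 ≈ 8.2462 ✓.


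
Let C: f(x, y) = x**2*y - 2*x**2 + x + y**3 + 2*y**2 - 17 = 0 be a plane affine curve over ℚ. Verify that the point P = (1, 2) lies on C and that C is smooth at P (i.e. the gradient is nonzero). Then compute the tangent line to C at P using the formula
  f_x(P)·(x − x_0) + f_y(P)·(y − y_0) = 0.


Tangent line at P: x + 21*y - 43 = 0.

Step 1: f(1, 2) = 0, so P lies on C.
Step 2: partial derivatives
  f_x(x, y) = 2*x*y - 4*x + 1, f_y(x, y) = x**2 + 3*y**2 + 4*y.
  f_x(P) = 1, f_y(P) = 21 (gradient nonzero, so P is smooth).
Step 3: tangent line at P: 1·(x − 1) + 21·(y − 2) = 0.
Expanding: x + 21*y - 43 = 0.


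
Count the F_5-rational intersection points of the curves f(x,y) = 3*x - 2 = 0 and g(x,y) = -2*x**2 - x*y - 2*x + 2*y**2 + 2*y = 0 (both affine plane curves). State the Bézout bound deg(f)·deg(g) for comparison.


Common zeros: {(4, 0), (4, 1)}; count = 2; Bézout bound = 2.

deg(f) = 1, deg(g) = 2, so Bézout bound = 2.
Scan x ∈ F_5. For each x, list the y ∈ F_5 with f(x, y) ≡ 0 and those with g(x, y) ≡ 0 (mod 5); the common zeros in that column are the intersection.
  x = 0: f ≡ 0 at y ∈ ∅; g ≡ 0 at y ∈ {0, 4}; common: ∅.
  x = 1: f ≡ 0 at y ∈ ∅; g ≡ 0 at y ∈ ∅; common: ∅.
  x = 2: f ≡ 0 at y ∈ ∅; g ≡ 0 at y ∈ {1, 4}; common: ∅.
  x = 3: f ≡ 0 at y ∈ ∅; g ≡ 0 at y ∈ ∅; common: ∅.
  x = 4: f ≡ 0 at y ∈ {0, 1, 2, 3, 4}; g ≡ 0 at y ∈ {0, 1}; common: {0, 1}.
Collecting: common zeros = {(4, 0), (4, 1)}, so the count is 2.
Comparison with the Bézout bound: 2 ≤ 2 = deg(f)·deg(g), as expected for curves with no common component (the bound is attained).


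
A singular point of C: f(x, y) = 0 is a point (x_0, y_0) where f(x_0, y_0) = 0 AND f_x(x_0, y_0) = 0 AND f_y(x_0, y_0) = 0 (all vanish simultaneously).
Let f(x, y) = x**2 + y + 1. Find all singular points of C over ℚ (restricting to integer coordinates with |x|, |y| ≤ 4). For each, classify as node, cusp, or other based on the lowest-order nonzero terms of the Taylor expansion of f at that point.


No singular points in the scanned grid; C is smooth there.

Compute partial derivatives:
  f_x = 2*x.
  f_y = 1.
f_y = 1 is a nonzero constant, so f_y never vanishes: no point (x, y) can satisfy f = f_x = f_y = 0. In particular no (x, y) ∈ {−4, ..., 4}² is singular; the curve is smooth.


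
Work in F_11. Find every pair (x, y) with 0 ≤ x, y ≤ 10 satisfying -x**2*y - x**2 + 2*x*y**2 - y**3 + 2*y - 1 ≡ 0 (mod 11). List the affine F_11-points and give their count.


Affine F_11-points: {(0, 1), (0, 3), (0, 7), (1, 1), (1, 2), (1, 10), (4, 7), (5, 4), (7, 6), (8, 4), (8, 6), (9, 2), (10, 3)}; count = 13.

For each of the 121 pairs (x, y) ∈ F_11², evaluate f(x, y) mod 11. Record the zeros.
  x = 0: [0↦10, 1↦0, 2↦6, 3↦0, 4↦9, 5↦5, 6↦4, 7↦0, 8↦9, 9↦3, 10↦9]  zeros at y ∈ {1, 3, 7}
  x = 1: [0↦9, 1↦0, 2↦0, 3↦3, 4↦3, 5↦5, 6↦3, 7↦2, 8↦7, 9↦1, 10↦0]  zeros at y ∈ {1, 2, 10}
  x = 2: [0↦6, 1↦7, 2↦10, 3↦9, 4↦9, 5↦4, 6↦10, 7↦10, 8↦9, 9↦1, 10↦2]  zeros at y ∈ ∅
  x = 3: [0↦1, 1↦10, 2↦3, 3↦7, 4↦5, 5↦2, 6↦3, 7↦2, 8↦4, 9↦3, 10↦4]  zeros at y ∈ ∅
  x = 4: [0↦5, 1↦9, 2↦1, 3↦8, 4↦2, 5↦10, 6↦4, 7↦0, 8↦3, 9↦7, 10↦6]  zeros at y ∈ {7}
  x = 5: [0↦7, 1↦4, 2↦4, 3↦1, 4↦0, 5↦6, 6↦2, 7↦4, 8↦6, 9↦2, 10↦8]  zeros at y ∈ {4}
  x = 6: [0↦7, 1↦6, 2↦1, 3↦8, 4↦10, 5↦1, 6↦8, 7↦3, 8↦2, 9↦10, 10↦10]  zeros at y ∈ ∅
  x = 7: [0↦5, 1↦4, 2↦3, 3↦7, 4↦10, 5↦6, 6↦0, 7↦8, 8↦2, 9↦9, 10↦1]  zeros at y ∈ {6}
  x = 8: [0↦1, 1↦9, 2↦10, 3↦9, 4↦0, 5↦10, 6↦0, 7↦8, 8↦6, 9↦10, 10↦3]  zeros at y ∈ {4, 6}
  x = 9: [0↦6, 1↦10, 2↦0, 3↦3, 4↦2, 5↦2, 6↦8, 7↦3, 8↦3, 9↦2, 10↦5]  zeros at y ∈ {2}
  x = 10: [0↦9, 1↦7, 2↦6, 3↦0, 4↦5, 5↦4, 6↦2, 7↦4, 8↦4, 9↦7, 10↦7]  zeros at y ∈ {3}
Collecting zeros: affine points = {(0, 1), (0, 3), (0, 7), (1, 1), (1, 2), (1, 10), (4, 7), (5, 4), (7, 6), (8, 4), (8, 6), (9, 2), (10, 3)}.
Total count |C(F_11)_aff| = 13.


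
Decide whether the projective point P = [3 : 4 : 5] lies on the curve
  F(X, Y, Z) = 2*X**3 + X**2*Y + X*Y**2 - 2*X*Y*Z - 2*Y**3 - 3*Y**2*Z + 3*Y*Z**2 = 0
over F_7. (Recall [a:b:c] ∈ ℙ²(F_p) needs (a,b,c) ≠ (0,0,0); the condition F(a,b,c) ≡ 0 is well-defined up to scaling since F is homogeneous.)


F(3,4,5) ≡ 6 (mod 7); P is NOT on the curve.

Evaluate F(3, 4, 5) term-by-term (mod 7).
  2*X**3 ↦ 2·27·1·1 = 54
  X**2*Y ↦ 1·9·4·1 = 36
  X*Y**2 ↦ 1·3·16·1 = 48
  -2*X*Y*Z ↦ -2·3·4·5 = -120
  -2*Y**3 ↦ -2·1·64·1 = -128
  -3*Y**2*Z ↦ -3·1·16·5 = -240
  3*Y*Z**2 ↦ 3·1·4·25 = 300
Sum: F(3, 4, 5) = (54) + (36) + (48) + (-120) + (-128) + (-240) + (300) = -50.
Reducing mod 7: -50 ≡ 6 (mod 7).
Since F(a, b, c) ≡ 6 ≠ 0 (mod 7), P does NOT lie on the curve.


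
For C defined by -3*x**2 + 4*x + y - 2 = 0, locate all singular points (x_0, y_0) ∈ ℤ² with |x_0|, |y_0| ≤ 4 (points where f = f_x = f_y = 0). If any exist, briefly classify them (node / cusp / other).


No singular points in the scanned grid; C is smooth there.

Compute partial derivatives:
  f_x = 4 - 6*x.
  f_y = 1.
f_y = 1 is a nonzero constant, so f_y never vanishes: no point (x, y) can satisfy f = f_x = f_y = 0. In particular no (x, y) ∈ {−4, ..., 4}² is singular; the curve is smooth.


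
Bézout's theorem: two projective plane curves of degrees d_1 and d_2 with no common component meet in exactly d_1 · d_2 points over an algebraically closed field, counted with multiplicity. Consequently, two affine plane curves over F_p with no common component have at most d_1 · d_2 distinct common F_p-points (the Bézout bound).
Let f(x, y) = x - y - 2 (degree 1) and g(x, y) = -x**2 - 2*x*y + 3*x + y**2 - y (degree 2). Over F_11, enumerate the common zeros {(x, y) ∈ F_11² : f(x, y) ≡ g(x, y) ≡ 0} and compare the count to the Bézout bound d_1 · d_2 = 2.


Common zeros: ∅; count = 0; Bézout bound = 2.

deg(f) = 1, deg(g) = 2, so Bézout bound = 2.
Scan x ∈ F_11. For each x, list the y ∈ F_11 with f(x, y) ≡ 0 and those with g(x, y) ≡ 0 (mod 11); the common zeros in that column are the intersection.
  x = 0: f ≡ 0 at y ∈ {9}; g ≡ 0 at y ∈ {0, 1}; common: ∅.
  x = 1: f ≡ 0 at y ∈ {10}; g ≡ 0 at y ∈ {1, 2}; common: ∅.
  x = 2: f ≡ 0 at y ∈ {0}; g ≡ 0 at y ∈ ∅; common: ∅.
  x = 3: f ≡ 0 at y ∈ {1}; g ≡ 0 at y ∈ {0, 7}; common: ∅.
  x = 4: f ≡ 0 at y ∈ {2}; g ≡ 0 at y ∈ {3, 6}; common: ∅.
  x = 5: f ≡ 0 at y ∈ {3}; g ≡ 0 at y ∈ ∅; common: ∅.
  x = 6: f ≡ 0 at y ∈ {4}; g ≡ 0 at y ∈ ∅; common: ∅.
  x = 7: f ≡ 0 at y ∈ {5}; g ≡ 0 at y ∈ ∅; common: ∅.
  x = 8: f ≡ 0 at y ∈ {6}; g ≡ 0 at y ∈ {7, 10}; common: ∅.
  x = 9: f ≡ 0 at y ∈ {7}; g ≡ 0 at y ∈ {2, 6}; common: ∅.
  x = 10: f ≡ 0 at y ∈ {8}; g ≡ 0 at y ∈ ∅; common: ∅.
Collecting: common zeros = ∅, so the count is 0.
Comparison with the Bézout bound: 0 ≤ 2 = deg(f)·deg(g), as expected for curves with no common component (the affine F_11-count falls short of the bound because intersections may lie at infinity, over extension fields, or carry multiplicity).


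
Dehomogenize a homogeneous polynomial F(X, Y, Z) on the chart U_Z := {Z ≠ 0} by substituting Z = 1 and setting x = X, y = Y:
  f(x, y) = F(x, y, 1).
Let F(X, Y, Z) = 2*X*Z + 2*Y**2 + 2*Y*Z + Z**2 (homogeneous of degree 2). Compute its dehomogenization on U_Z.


f(x, y) = 2*x + 2*y**2 + 2*y + 1

On U_Z we set Z = 1. Each monomial c·X^i·Y^j·Z^k in F becomes c·x^i·y^j·1^k = c·x^i·y^j.
Substituting Z = 1: F(X, Y, 1) = 2*x + 2*y**2 + 2*y + 1.
Note: deg(f) ≤ deg(F) = 2; strict inequality happens when F is divisible by Z (lost terms).


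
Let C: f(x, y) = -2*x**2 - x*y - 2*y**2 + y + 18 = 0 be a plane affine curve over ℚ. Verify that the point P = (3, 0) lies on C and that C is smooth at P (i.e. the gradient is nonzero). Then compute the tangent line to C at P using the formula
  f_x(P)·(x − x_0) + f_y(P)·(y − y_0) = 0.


Tangent line at P: -12*x - 2*y + 36 = 0.

Step 1: f(3, 0) = 0, so P lies on C.
Step 2: partial derivatives
  f_x(x, y) = -4*x - y, f_y(x, y) = -x - 4*y + 1.
  f_x(P) = -12, f_y(P) = -2 (gradient nonzero, so P is smooth).
Step 3: tangent line at P: -12·(x − 3) + -2·(y − 0) = 0.
Expanding: -12*x - 2*y + 36 = 0.


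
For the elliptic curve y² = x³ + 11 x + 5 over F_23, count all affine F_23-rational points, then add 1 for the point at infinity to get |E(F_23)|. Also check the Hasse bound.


Affine points = {(2, 9), (2, 14), (5, 1), (5, 22), (11, 10), (11, 13), (12, 5), (12, 18), (15, 7), (15, 16), (18, 3), (18, 20), (19, 9), (19, 14), (22, 4), (22, 19)}; affine count = 16; |E(F_23)| = 17.

Discriminant check: Δ ∝ 4a³ + 27b² = 4·11³ + 27·5² = 4·1331 + 27·25 ≡ 19 (mod 23). Nonzero ⇒ E is nonsingular.
For each x ∈ F_23, compute rhs = x³ + 11·x + 5 mod 23, then count y ∈ F_23 with y² ≡ rhs.
  x = 0: rhs = 5, matching y values: none (0 points).
  x = 1: rhs = 17, matching y values: none (0 points).
  x = 2: rhs = 12, matching y values: 9, 14 (2 points).
  x = 3: rhs = 19, matching y values: none (0 points).
  x = 4: rhs = 21, matching y values: none (0 points).
  x = 5: rhs = 1, matching y values: 1, 22 (2 points).
  x = 6: rhs = 11, matching y values: none (0 points).
  x = 7: rhs = 11, matching y values: none (0 points).
  x = 8: rhs = 7, matching y values: none (0 points).
  x = 9: rhs = 5, matching y values: none (0 points).
  x = 10: rhs = 11, matching y values: none (0 points).
  x = 11: rhs = 8, matching y values: 10, 13 (2 points).
  x = 12: rhs = 2, matching y values: 5, 18 (2 points).
  x = 13: rhs = 22, matching y values: none (0 points).
  x = 14: rhs = 5, matching y values: none (0 points).
  x = 15: rhs = 3, matching y values: 7, 16 (2 points).
  x = 16: rhs = 22, matching y values: none (0 points).
  x = 17: rhs = 22, matching y values: none (0 points).
  x = 18: rhs = 9, matching y values: 3, 20 (2 points).
  x = 19: rhs = 12, matching y values: 9, 14 (2 points).
  x = 20: rhs = 14, matching y values: none (0 points).
  x = 21: rhs = 21, matching y values: none (0 points).
  x = 22: rhs = 16, matching y values: 4, 19 (2 points).
Total affine count: 16.
Full point count |E(F_23)| = 16 + 1 = 17.
Hasse bound: |17 − (23+1)| = |-7| = 7 ≤ 2√23 ≈ 9.5917 ✓.


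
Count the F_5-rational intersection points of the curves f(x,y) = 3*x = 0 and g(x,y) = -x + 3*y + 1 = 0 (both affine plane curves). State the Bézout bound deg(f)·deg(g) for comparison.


Common zeros: {(0, 3)}; count = 1; Bézout bound = 1.

deg(f) = 1, deg(g) = 1, so Bézout bound = 1.
Scan x ∈ F_5. For each x, list the y ∈ F_5 with f(x, y) ≡ 0 and those with g(x, y) ≡ 0 (mod 5); the common zeros in that column are the intersection.
  x = 0: f ≡ 0 at y ∈ {0, 1, 2, 3, 4}; g ≡ 0 at y ∈ {3}; common: {3}.
  x = 1: f ≡ 0 at y ∈ ∅; g ≡ 0 at y ∈ {0}; common: ∅.
  x = 2: f ≡ 0 at y ∈ ∅; g ≡ 0 at y ∈ {2}; common: ∅.
  x = 3: f ≡ 0 at y ∈ ∅; g ≡ 0 at y ∈ {4}; common: ∅.
  x = 4: f ≡ 0 at y ∈ ∅; g ≡ 0 at y ∈ {1}; common: ∅.
Collecting: common zeros = {(0, 3)}, so the count is 1.
Comparison with the Bézout bound: 1 ≤ 1 = deg(f)·deg(g), as expected for curves with no common component (the bound is attained).


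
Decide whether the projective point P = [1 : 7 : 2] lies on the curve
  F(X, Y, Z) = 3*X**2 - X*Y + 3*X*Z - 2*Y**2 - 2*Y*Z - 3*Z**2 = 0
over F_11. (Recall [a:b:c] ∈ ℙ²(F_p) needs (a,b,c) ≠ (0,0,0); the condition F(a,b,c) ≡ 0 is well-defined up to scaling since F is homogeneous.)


F(1,7,2) ≡ 7 (mod 11); P is NOT on the curve.

Evaluate F(1, 7, 2) term-by-term (mod 11).
  3*X**2 ↦ 3·1·1·1 = 3
  -X*Y ↦ -1·1·7·1 = -7
  3*X*Z ↦ 3·1·1·2 = 6
  -2*Y**2 ↦ -2·1·49·1 = -98
  -2*Y*Z ↦ -2·1·7·2 = -28
  -3*Z**2 ↦ -3·1·1·4 = -12
Sum: F(1, 7, 2) = (3) + (-7) + (6) + (-98) + (-28) + (-12) = -136.
Reducing mod 11: -136 ≡ 7 (mod 11).
Since F(a, b, c) ≡ 7 ≠ 0 (mod 11), P does NOT lie on the curve.


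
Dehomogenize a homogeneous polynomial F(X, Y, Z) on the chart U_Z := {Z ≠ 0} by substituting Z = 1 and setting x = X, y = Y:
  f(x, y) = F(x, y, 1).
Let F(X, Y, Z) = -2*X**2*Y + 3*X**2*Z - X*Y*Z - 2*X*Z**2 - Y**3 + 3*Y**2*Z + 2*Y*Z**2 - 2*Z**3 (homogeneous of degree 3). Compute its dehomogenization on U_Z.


f(x, y) = -2*x**2*y + 3*x**2 - x*y - 2*x - y**3 + 3*y**2 + 2*y - 2

On U_Z we set Z = 1. Each monomial c·X^i·Y^j·Z^k in F becomes c·x^i·y^j·1^k = c·x^i·y^j.
Substituting Z = 1: F(X, Y, 1) = -2*x**2*y + 3*x**2 - x*y - 2*x - y**3 + 3*y**2 + 2*y - 2.
Note: deg(f) ≤ deg(F) = 3; strict inequality happens when F is divisible by Z (lost terms).


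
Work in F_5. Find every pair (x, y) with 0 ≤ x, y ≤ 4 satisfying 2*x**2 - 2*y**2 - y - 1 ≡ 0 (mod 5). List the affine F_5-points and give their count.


Affine F_5-points: {(1, 3), (1, 4), (4, 3), (4, 4)}; count = 4.

For each of the 25 pairs (x, y) ∈ F_5², evaluate f(x, y) mod 5. Record the zeros.
  x = 0: [0↦4, 1↦1, 2↦4, 3↦3, 4↦3]  zeros at y ∈ ∅
  x = 1: [0↦1, 1↦3, 2↦1, 3↦0, 4↦0]  zeros at y ∈ {3, 4}
  x = 2: [0↦2, 1↦4, 2↦2, 3↦1, 4↦1]  zeros at y ∈ ∅
  x = 3: [0↦2, 1↦4, 2↦2, 3↦1, 4↦1]  zeros at y ∈ ∅
  x = 4: [0↦1, 1↦3, 2↦1, 3↦0, 4↦0]  zeros at y ∈ {3, 4}
Collecting zeros: affine points = {(1, 3), (1, 4), (4, 3), (4, 4)}.
Total count |C(F_5)_aff| = 4.


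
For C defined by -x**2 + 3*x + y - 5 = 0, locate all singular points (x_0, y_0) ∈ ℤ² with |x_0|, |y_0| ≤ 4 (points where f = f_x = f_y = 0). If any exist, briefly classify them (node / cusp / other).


No singular points in the scanned grid; C is smooth there.

Compute partial derivatives:
  f_x = 3 - 2*x.
  f_y = 1.
f_y = 1 is a nonzero constant, so f_y never vanishes: no point (x, y) can satisfy f = f_x = f_y = 0. In particular no (x, y) ∈ {−4, ..., 4}² is singular; the curve is smooth.


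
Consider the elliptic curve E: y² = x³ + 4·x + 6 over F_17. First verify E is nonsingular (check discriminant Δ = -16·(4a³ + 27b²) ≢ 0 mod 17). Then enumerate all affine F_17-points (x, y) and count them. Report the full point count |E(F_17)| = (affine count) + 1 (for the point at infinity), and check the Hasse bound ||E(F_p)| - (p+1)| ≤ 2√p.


Affine points = {(4, 1), (4, 16), (5, 7), (5, 10), (6, 5), (6, 12), (10, 3), (10, 14), (11, 2), (11, 15), (14, 1), (14, 16), (16, 1), (16, 16)}; affine count = 14; |E(F_17)| = 15.

Discriminant check: Δ ∝ 4a³ + 27b² = 4·4³ + 27·6² = 4·64 + 27·36 ≡ 4 (mod 17). Nonzero ⇒ E is nonsingular.
For each x ∈ F_17, compute rhs = x³ + 4·x + 6 mod 17, then count y ∈ F_17 with y² ≡ rhs.
  x = 0: rhs = 6, matching y values: none (0 points).
  x = 1: rhs = 11, matching y values: none (0 points).
  x = 2: rhs = 5, matching y values: none (0 points).
  x = 3: rhs = 11, matching y values: none (0 points).
  x = 4: rhs = 1, matching y values: 1, 16 (2 points).
  x = 5: rhs = 15, matching y values: 7, 10 (2 points).
  x = 6: rhs = 8, matching y values: 5, 12 (2 points).
  x = 7: rhs = 3, matching y values: none (0 points).
  x = 8: rhs = 6, matching y values: none (0 points).
  x = 9: rhs = 6, matching y values: none (0 points).
  x = 10: rhs = 9, matching y values: 3, 14 (2 points).
  x = 11: rhs = 4, matching y values: 2, 15 (2 points).
  x = 12: rhs = 14, matching y values: none (0 points).
  x = 13: rhs = 11, matching y values: none (0 points).
  x = 14: rhs = 1, matching y values: 1, 16 (2 points).
  x = 15: rhs = 7, matching y values: none (0 points).
  x = 16: rhs = 1, matching y values: 1, 16 (2 points).
Total affine count: 14.
Full point count |E(F_17)| = 14 + 1 = 15.
Hasse bound: |15 − (17+1)| = |-3| = 3 ≤ 2√17 ≈ 8.2462 ✓.


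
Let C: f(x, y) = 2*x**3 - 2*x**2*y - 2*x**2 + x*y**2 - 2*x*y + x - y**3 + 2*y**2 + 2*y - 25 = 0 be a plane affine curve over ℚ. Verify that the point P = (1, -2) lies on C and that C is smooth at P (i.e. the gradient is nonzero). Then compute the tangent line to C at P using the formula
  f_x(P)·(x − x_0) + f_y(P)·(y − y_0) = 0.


Tangent line at P: 19*x - 26*y - 71 = 0.

Step 1: f(1, -2) = 0, so P lies on C.
Step 2: partial derivatives
  f_x(x, y) = 6*x**2 - 4*x*y - 4*x + y**2 - 2*y + 1, f_y(x, y) = -2*x**2 + 2*x*y - 2*x - 3*y**2 + 4*y + 2.
  f_x(P) = 19, f_y(P) = -26 (gradient nonzero, so P is smooth).
Step 3: tangent line at P: 19·(x − 1) + -26·(y − -2) = 0.
Expanding: 19*x - 26*y - 71 = 0.


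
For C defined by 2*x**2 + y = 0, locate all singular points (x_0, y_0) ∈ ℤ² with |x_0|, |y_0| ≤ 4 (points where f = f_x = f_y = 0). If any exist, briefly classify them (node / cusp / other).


No singular points in the scanned grid; C is smooth there.

Compute partial derivatives:
  f_x = 4*x.
  f_y = 1.
f_y = 1 is a nonzero constant, so f_y never vanishes: no point (x, y) can satisfy f = f_x = f_y = 0. In particular no (x, y) ∈ {−4, ..., 4}² is singular; the curve is smooth.


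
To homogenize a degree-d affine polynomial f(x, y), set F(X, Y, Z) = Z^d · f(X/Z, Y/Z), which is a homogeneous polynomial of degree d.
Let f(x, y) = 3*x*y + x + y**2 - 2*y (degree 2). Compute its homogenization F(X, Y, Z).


F(X, Y, Z) = 3*X*Y + X*Z + Y**2 - 2*Y*Z

deg(f) = 2.
Substitute x = X/Z, y = Y/Z into f, then multiply by Z^2.
  monomial 3·x^1·y^1 ↦ 3·X^1·Y^1·Z^0.
  monomial 1·x^1·y^0 ↦ 1·X^1·Y^0·Z^1.
  monomial 1·x^0·y^2 ↦ 1·X^0·Y^2·Z^0.
  monomial -2·x^0·y^1 ↦ -2·X^0·Y^1·Z^1.
Collecting: F(X, Y, Z) = 3*X*Y + X*Z + Y**2 - 2*Y*Z.


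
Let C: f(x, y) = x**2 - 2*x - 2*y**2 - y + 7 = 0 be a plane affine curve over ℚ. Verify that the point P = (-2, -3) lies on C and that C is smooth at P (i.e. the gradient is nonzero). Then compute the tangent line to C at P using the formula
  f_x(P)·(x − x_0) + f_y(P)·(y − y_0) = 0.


Tangent line at P: -6*x + 11*y + 21 = 0.

Step 1: f(-2, -3) = 0, so P lies on C.
Step 2: partial derivatives
  f_x(x, y) = 2*x - 2, f_y(x, y) = -4*y - 1.
  f_x(P) = -6, f_y(P) = 11 (gradient nonzero, so P is smooth).
Step 3: tangent line at P: -6·(x − -2) + 11·(y − -3) = 0.
Expanding: -6*x + 11*y + 21 = 0.


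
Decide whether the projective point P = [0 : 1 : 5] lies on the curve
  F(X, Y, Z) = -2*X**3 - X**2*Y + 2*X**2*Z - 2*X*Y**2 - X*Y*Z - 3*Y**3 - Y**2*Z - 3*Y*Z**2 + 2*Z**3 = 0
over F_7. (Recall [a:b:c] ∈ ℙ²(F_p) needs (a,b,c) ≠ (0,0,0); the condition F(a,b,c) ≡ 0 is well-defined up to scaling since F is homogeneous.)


F(0,1,5) ≡ 6 (mod 7); P is NOT on the curve.

Evaluate F(0, 1, 5) term-by-term (mod 7).
  -2*X**3 ↦ -2·0·1·1 = 0
  -X**2*Y ↦ -1·0·1·1 = 0
  2*X**2*Z ↦ 2·0·1·5 = 0
  -2*X*Y**2 ↦ -2·0·1·1 = 0
  -X*Y*Z ↦ -1·0·1·5 = 0
  -3*Y**3 ↦ -3·1·1·1 = -3
  -Y**2*Z ↦ -1·1·1·5 = -5
  -3*Y*Z**2 ↦ -3·1·1·25 = -75
  2*Z**3 ↦ 2·1·1·125 = 250
Sum: F(0, 1, 5) = (0) + (0) + (0) + (0) + (0) + (-3) + (-5) + (-75) + (250) = 167.
Reducing mod 7: 167 ≡ 6 (mod 7).
Since F(a, b, c) ≡ 6 ≠ 0 (mod 7), P does NOT lie on the curve.


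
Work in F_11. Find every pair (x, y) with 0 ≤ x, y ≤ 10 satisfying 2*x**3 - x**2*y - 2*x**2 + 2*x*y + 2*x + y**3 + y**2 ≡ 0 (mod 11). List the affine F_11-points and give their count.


Affine F_11-points: {(0, 0), (0, 10), (2, 6), (3, 4), (3, 8), (3, 9), (4, 6), (4, 7), (4, 8), (6, 10), (8, 7), (9, 6), (9, 7), (9, 8), (10, 2)}; count = 15.

For each of the 121 pairs (x, y) ∈ F_11², evaluate f(x, y) mod 11. Record the zeros.
  x = 0: [0↦0, 1↦2, 2↦1, 3↦3, 4↦3, 5↦7, 6↦10, 7↦7, 8↦4, 9↦7, 10↦0]  zeros at y ∈ {0, 10}
  x = 1: [0↦2, 1↦5, 2↦5, 3↦8, 4↦9, 5↦3, 6↦7, 7↦5, 8↦3, 9↦7, 10↦1]  zeros at y ∈ ∅
  x = 2: [0↦1, 1↦3, 2↦2, 3↦4, 4↦4, 5↦8, 6↦0, 7↦8, 8↦5, 9↦8, 10↦1]  zeros at y ∈ {6}
  x = 3: [0↦9, 1↦8, 2↦4, 3↦3, 4↦0, 5↦1, 6↦1, 7↦6, 8↦0, 9↦0, 10↦1]  zeros at y ∈ {4, 8, 9}
  x = 4: [0↦5, 1↦10, 2↦1, 3↦6, 4↦9, 5↦5, 6↦0, 7↦0, 8↦0, 9↦6, 10↦2]  zeros at y ∈ {6, 7, 8}
  x = 5: [0↦1, 1↦10, 2↦5, 3↦3, 4↦10, 5↦10, 6↦9, 7↦2, 8↦6, 9↦5, 10↦5]  zeros at y ∈ ∅
  x = 6: [0↦9, 1↦9, 2↦6, 3↦6, 4↦4, 5↦6, 6↦7, 7↦2, 8↦8, 9↦9, 10↦0]  zeros at y ∈ {10}
  x = 7: [0↦8, 1↦8, 2↦5, 3↦5, 4↦3, 5↦5, 6↦6, 7↦1, 8↦7, 9↦8, 10↦10]  zeros at y ∈ ∅
  x = 8: [0↦10, 1↦8, 2↦3, 3↦1, 4↦8, 5↦8, 6↦7, 7↦0, 8↦4, 9↦3, 10↦3]  zeros at y ∈ {7}
  x = 9: [0↦5, 1↦10, 2↦1, 3↦6, 4↦9, 5↦5, 6↦0, 7↦0, 8↦0, 9↦6, 10↦2]  zeros at y ∈ {6, 7, 8}
  x = 10: [0↦5, 1↦4, 2↦0, 3↦10, 4↦7, 5↦8, 6↦8, 7↦2, 8↦7, 9↦7, 10↦8]  zeros at y ∈ {2}
Collecting zeros: affine points = {(0, 0), (0, 10), (2, 6), (3, 4), (3, 8), (3, 9), (4, 6), (4, 7), (4, 8), (6, 10), (8, 7), (9, 6), (9, 7), (9, 8), (10, 2)}.
Total count |C(F_11)_aff| = 15.


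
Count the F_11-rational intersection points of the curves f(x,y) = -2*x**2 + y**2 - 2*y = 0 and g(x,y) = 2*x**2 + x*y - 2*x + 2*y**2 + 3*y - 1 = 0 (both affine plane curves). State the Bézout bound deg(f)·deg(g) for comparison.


Common zeros: {(2, 4)}; count = 1; Bézout bound = 4.

deg(f) = 2, deg(g) = 2, so Bézout bound = 4.
Scan x ∈ F_11. For each x, list the y ∈ F_11 with f(x, y) ≡ 0 and those with g(x, y) ≡ 0 (mod 11); the common zeros in that column are the intersection.
  x = 0: f ≡ 0 at y ∈ {0, 2}; g ≡ 0 at y ∈ ∅; common: ∅.
  x = 1: f ≡ 0 at y ∈ {6, 7}; g ≡ 0 at y ∈ ∅; common: ∅.
  x = 2: f ≡ 0 at y ∈ {4, 9}; g ≡ 0 at y ∈ {4, 10}; common: {4}.
  x = 3: f ≡ 0 at y ∈ ∅; g ≡ 0 at y ∈ {0, 8}; common: ∅.
  x = 4: f ≡ 0 at y ∈ {1}; g ≡ 0 at y ∈ ∅; common: ∅.
  x = 5: f ≡ 0 at y ∈ ∅; g ≡ 0 at y ∈ {8, 10}; common: ∅.
  x = 6: f ≡ 0 at y ∈ ∅; g ≡ 0 at y ∈ {5, 7}; common: ∅.
  x = 7: f ≡ 0 at y ∈ {1}; g ≡ 0 at y ∈ ∅; common: ∅.
  x = 8: f ≡ 0 at y ∈ ∅; g ≡ 0 at y ∈ {4, 7}; common: ∅.
  x = 9: f ≡ 0 at y ∈ {4, 9}; g ≡ 0 at y ∈ {0, 5}; common: ∅.
  x = 10: f ≡ 0 at y ∈ {6, 7}; g ≡ 0 at y ∈ ∅; common: ∅.
Collecting: common zeros = {(2, 4)}, so the count is 1.
Comparison with the Bézout bound: 1 ≤ 4 = deg(f)·deg(g), as expected for curves with no common component (the affine F_11-count falls short of the bound because intersections may lie at infinity, over extension fields, or carry multiplicity).


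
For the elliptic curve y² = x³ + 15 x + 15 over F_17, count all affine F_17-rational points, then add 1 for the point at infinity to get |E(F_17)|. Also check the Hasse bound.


Affine points = {(0, 7), (0, 10), (2, 6), (2, 11), (3, 6), (3, 11), (6, 7), (6, 10), (7, 2), (7, 15), (8, 1), (8, 16), (10, 3), (10, 14), (11, 7), (11, 10), (12, 6), (12, 11), (16, 4), (16, 13)}; affine count = 20; |E(F_17)| = 21.

Discriminant check: Δ ∝ 4a³ + 27b² = 4·15³ + 27·15² = 4·3375 + 27·225 ≡ 8 (mod 17). Nonzero ⇒ E is nonsingular.
For each x ∈ F_17, compute rhs = x³ + 15·x + 15 mod 17, then count y ∈ F_17 with y² ≡ rhs.
  x = 0: rhs = 15, matching y values: 7, 10 (2 points).
  x = 1: rhs = 14, matching y values: none (0 points).
  x = 2: rhs = 2, matching y values: 6, 11 (2 points).
  x = 3: rhs = 2, matching y values: 6, 11 (2 points).
  x = 4: rhs = 3, matching y values: none (0 points).
  x = 5: rhs = 11, matching y values: none (0 points).
  x = 6: rhs = 15, matching y values: 7, 10 (2 points).
  x = 7: rhs = 4, matching y values: 2, 15 (2 points).
  x = 8: rhs = 1, matching y values: 1, 16 (2 points).
  x = 9: rhs = 12, matching y values: none (0 points).
  x = 10: rhs = 9, matching y values: 3, 14 (2 points).
  x = 11: rhs = 15, matching y values: 7, 10 (2 points).
  x = 12: rhs = 2, matching y values: 6, 11 (2 points).
  x = 13: rhs = 10, matching y values: none (0 points).
  x = 14: rhs = 11, matching y values: none (0 points).
  x = 15: rhs = 11, matching y values: none (0 points).
  x = 16: rhs = 16, matching y values: 4, 13 (2 points).
Total affine count: 20.
Full point count |E(F_17)| = 20 + 1 = 21.
Hasse bound: |21 − (17+1)| = |3| = 3 ≤ 2√17 ≈ 8.2462 ✓.


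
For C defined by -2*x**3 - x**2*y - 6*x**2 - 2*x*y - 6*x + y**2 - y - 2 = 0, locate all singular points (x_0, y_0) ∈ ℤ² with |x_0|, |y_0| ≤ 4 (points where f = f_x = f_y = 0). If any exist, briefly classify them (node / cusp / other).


Singular points: {(-1, 0)}; classification: cusp.

Compute partial derivatives:
  f_x = -6*x**2 - 2*x*y - 12*x - 2*y - 6.
  f_y = -x**2 - 2*x + 2*y - 1.
Scan x_0 ∈ {−4, ..., 4}. For each x_0, f_y(x_0, y) is a polynomial in y; find its integer roots y ∈ {−4, ..., 4}, then test f_x and f at those candidates.
  x = -4: f_y(-4, y) = 2*y - 9; no integer root y with |y| ≤ 4.
  x = -3: f_y(-3, y) = 2*y - 4; vanishes at y ∈ {2}. (-3, 2): f_x = -16 ≠ 0.
  x = -2: f_y(-2, y) = 2*y - 1; no integer root y with |y| ≤ 4.
  x = -1: f_y(-1, y) = 2*y; vanishes at y ∈ {0}. (-1, 0): f_x = 0, f = 0 — SINGULAR.
  x = 0: f_y(0, y) = 2*y - 1; no integer root y with |y| ≤ 4.
  x = 1: f_y(1, y) = 2*y - 4; vanishes at y ∈ {2}. (1, 2): f_x = -32 ≠ 0.
  x = 2: f_y(2, y) = 2*y - 9; no integer root y with |y| ≤ 4.
  x = 3: f_y(3, y) = 2*y - 16; no integer root y with |y| ≤ 4.
  x = 4: f_y(4, y) = 2*y - 25; no integer root y with |y| ≤ 4.
Only singular point on the grid: (-1, 0).
Classify: substitute x = -1 + u, y = 0 + v and expand: f = -2*u**3 - u**2*v + v**2.
No constant or linear terms (consistent with a singular point). Quadratic part: v**2. Cubic part: -2*u**3 - u**2*v.
The quadratic part v**2 is a perfect square, so there is a single (double) tangent line v = 0, i.e. y = 0. Restricting the cubic part to that line (v = 0) leaves -2*u**3 ≠ 0, so f is not divisible by v and the branch is v² ≈ 2*u**3 to lowest order — this is a cusp.
Classification: cusp.


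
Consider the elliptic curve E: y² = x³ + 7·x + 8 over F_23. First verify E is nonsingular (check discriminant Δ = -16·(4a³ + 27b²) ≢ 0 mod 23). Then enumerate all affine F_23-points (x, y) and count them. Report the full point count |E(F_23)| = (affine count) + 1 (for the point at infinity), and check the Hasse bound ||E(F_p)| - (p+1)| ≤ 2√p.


Affine points = {(0, 10), (0, 13), (1, 4), (1, 19), (4, 10), (4, 13), (6, 6), (6, 17), (7, 3), (7, 20), (8, 1), (8, 22), (9, 8), (9, 15), (11, 6), (11, 17), (12, 7), (12, 16), (17, 7), (17, 16), (18, 3), (18, 20), (19, 10), (19, 13), (20, 11), (20, 12), (21, 3), (21, 20), (22, 0)}; affine count = 29; |E(F_23)| = 30.

Discriminant check: Δ ∝ 4a³ + 27b² = 4·7³ + 27·8² = 4·343 + 27·64 ≡ 18 (mod 23). Nonzero ⇒ E is nonsingular.
For each x ∈ F_23, compute rhs = x³ + 7·x + 8 mod 23, then count y ∈ F_23 with y² ≡ rhs.
  x = 0: rhs = 8, matching y values: 10, 13 (2 points).
  x = 1: rhs = 16, matching y values: 4, 19 (2 points).
  x = 2: rhs = 7, matching y values: none (0 points).
  x = 3: rhs = 10, matching y values: none (0 points).
  x = 4: rhs = 8, matching y values: 10, 13 (2 points).
  x = 5: rhs = 7, matching y values: none (0 points).
  x = 6: rhs = 13, matching y values: 6, 17 (2 points).
  x = 7: rhs = 9, matching y values: 3, 20 (2 points).
  x = 8: rhs = 1, matching y values: 1, 22 (2 points).
  x = 9: rhs = 18, matching y values: 8, 15 (2 points).
  x = 10: rhs = 20, matching y values: none (0 points).
  x = 11: rhs = 13, matching y values: 6, 17 (2 points).
  x = 12: rhs = 3, matching y values: 7, 16 (2 points).
  x = 13: rhs = 19, matching y values: none (0 points).
  x = 14: rhs = 21, matching y values: none (0 points).
  x = 15: rhs = 15, matching y values: none (0 points).
  x = 16: rhs = 7, matching y values: none (0 points).
  x = 17: rhs = 3, matching y values: 7, 16 (2 points).
  x = 18: rhs = 9, matching y values: 3, 20 (2 points).
  x = 19: rhs = 8, matching y values: 10, 13 (2 points).
  x = 20: rhs = 6, matching y values: 11, 12 (2 points).
  x = 21: rhs = 9, matching y values: 3, 20 (2 points).
  x = 22: rhs = 0, matching y values: 0 (1 points).
Total affine count: 29.
Full point count |E(F_23)| = 29 + 1 = 30.
Hasse bound: |30 − (23+1)| = |6| = 6 ≤ 2√23 ≈ 9.5917 ✓.


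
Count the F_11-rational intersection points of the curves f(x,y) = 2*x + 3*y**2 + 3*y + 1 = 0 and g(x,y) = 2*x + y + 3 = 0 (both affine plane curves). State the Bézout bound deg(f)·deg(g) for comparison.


Common zeros: ∅; count = 0; Bézout bound = 2.

deg(f) = 2, deg(g) = 1, so Bézout bound = 2.
Scan x ∈ F_11. For each x, list the y ∈ F_11 with f(x, y) ≡ 0 and those with g(x, y) ≡ 0 (mod 11); the common zeros in that column are the intersection.
  x = 0: f ≡ 0 at y ∈ ∅; g ≡ 0 at y ∈ {8}; common: ∅.
  x = 1: f ≡ 0 at y ∈ ∅; g ≡ 0 at y ∈ {6}; common: ∅.
  x = 2: f ≡ 0 at y ∈ {1, 9}; g ≡ 0 at y ∈ {4}; common: ∅.
  x = 3: f ≡ 0 at y ∈ ∅; g ≡ 0 at y ∈ {2}; common: ∅.
  x = 4: f ≡ 0 at y ∈ {5}; g ≡ 0 at y ∈ {0}; common: ∅.
  x = 5: f ≡ 0 at y ∈ {0, 10}; g ≡ 0 at y ∈ {9}; common: ∅.
  x = 6: f ≡ 0 at y ∈ ∅; g ≡ 0 at y ∈ {7}; common: ∅.
  x = 7: f ≡ 0 at y ∈ {2, 8}; g ≡ 0 at y ∈ {5}; common: ∅.
  x = 8: f ≡ 0 at y ∈ {4, 6}; g ≡ 0 at y ∈ {3}; common: ∅.
  x = 9: f ≡ 0 at y ∈ {3, 7}; g ≡ 0 at y ∈ {1}; common: ∅.
  x = 10: f ≡ 0 at y ∈ ∅; g ≡ 0 at y ∈ {10}; common: ∅.
Collecting: common zeros = ∅, so the count is 0.
Comparison with the Bézout bound: 0 ≤ 2 = deg(f)·deg(g), as expected for curves with no common component (the affine F_11-count falls short of the bound because intersections may lie at infinity, over extension fields, or carry multiplicity).


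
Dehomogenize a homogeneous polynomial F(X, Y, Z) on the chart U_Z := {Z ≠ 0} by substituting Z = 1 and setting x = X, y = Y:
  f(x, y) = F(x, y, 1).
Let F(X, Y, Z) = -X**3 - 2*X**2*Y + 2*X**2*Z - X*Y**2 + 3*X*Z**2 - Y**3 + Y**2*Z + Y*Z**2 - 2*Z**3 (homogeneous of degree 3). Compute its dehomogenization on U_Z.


f(x, y) = -x**3 - 2*x**2*y + 2*x**2 - x*y**2 + 3*x - y**3 + y**2 + y - 2

On U_Z we set Z = 1. Each monomial c·X^i·Y^j·Z^k in F becomes c·x^i·y^j·1^k = c·x^i·y^j.
Substituting Z = 1: F(X, Y, 1) = -x**3 - 2*x**2*y + 2*x**2 - x*y**2 + 3*x - y**3 + y**2 + y - 2.
Note: deg(f) ≤ deg(F) = 3; strict inequality happens when F is divisible by Z (lost terms).


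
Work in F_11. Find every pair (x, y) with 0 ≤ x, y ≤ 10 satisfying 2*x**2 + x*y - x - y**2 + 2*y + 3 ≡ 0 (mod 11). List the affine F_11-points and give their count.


Affine F_11-points: {(0, 3), (0, 10), (1, 4), (1, 10), (3, 1), (3, 4), (8, 1), (8, 9), (10, 3), (10, 9)}; count = 10.

For each of the 121 pairs (x, y) ∈ F_11², evaluate f(x, y) mod 11. Record the zeros.
  x = 0: [0↦3, 1↦4, 2↦3, 3↦0, 4↦6, 5↦10, 6↦1, 7↦1, 8↦10, 9↦6, 10↦0]  zeros at y ∈ {3, 10}
  x = 1: [0↦4, 1↦6, 2↦6, 3↦4, 4↦0, 5↦5, 6↦8, 7↦9, 8↦8, 9↦5, 10↦0]  zeros at y ∈ {4, 10}
  x = 2: [0↦9, 1↦1, 2↦2, 3↦1, 4↦9, 5↦4, 6↦8, 7↦10, 8↦10, 9↦8, 10↦4]  zeros at y ∈ ∅
  x = 3: [0↦7, 1↦0, 2↦2, 3↦2, 4↦0, 5↦7, 6↦1, 7↦4, 8↦5, 9↦4, 10↦1]  zeros at y ∈ {1, 4}
  x = 4: [0↦9, 1↦3, 2↦6, 3↦7, 4↦6, 5↦3, 6↦9, 7↦2, 8↦4, 9↦4, 10↦2]  zeros at y ∈ ∅
  x = 5: [0↦4, 1↦10, 2↦3, 3↦5, 4↦5, 5↦3, 6↦10, 7↦4, 8↦7, 9↦8, 10↦7]  zeros at y ∈ ∅
  x = 6: [0↦3, 1↦10, 2↦4, 3↦7, 4↦8, 5↦7, 6↦4, 7↦10, 8↦3, 9↦5, 10↦5]  zeros at y ∈ ∅
  x = 7: [0↦6, 1↦3, 2↦9, 3↦2, 4↦4, 5↦4, 6↦2, 7↦9, 8↦3, 9↦6, 10↦7]  zeros at y ∈ ∅
  x = 8: [0↦2, 1↦0, 2↦7, 3↦1, 4↦4, 5↦5, 6↦4, 7↦1, 8↦7, 9↦0, 10↦2]  zeros at y ∈ {1, 9}
  x = 9: [0↦2, 1↦1, 2↦9, 3↦4, 4↦8, 5↦10, 6↦10, 7↦8, 8↦4, 9↦9, 10↦1]  zeros at y ∈ ∅
  x = 10: [0↦6, 1↦6, 2↦4, 3↦0, 4↦5, 5↦8, 6↦9, 7↦8, 8↦5, 9↦0, 10↦4]  zeros at y ∈ {3, 9}
Collecting zeros: affine points = {(0, 3), (0, 10), (1, 4), (1, 10), (3, 1), (3, 4), (8, 1), (8, 9), (10, 3), (10, 9)}.
Total count |C(F_11)_aff| = 10.


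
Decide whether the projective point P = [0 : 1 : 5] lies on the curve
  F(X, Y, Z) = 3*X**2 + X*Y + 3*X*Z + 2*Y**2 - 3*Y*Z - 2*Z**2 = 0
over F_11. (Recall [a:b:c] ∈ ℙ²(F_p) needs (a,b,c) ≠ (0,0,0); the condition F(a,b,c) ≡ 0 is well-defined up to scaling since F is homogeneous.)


F(0,1,5) ≡ 3 (mod 11); P is NOT on the curve.

Evaluate F(0, 1, 5) term-by-term (mod 11).
  3*X**2 ↦ 3·0·1·1 = 0
  X*Y ↦ 1·0·1·1 = 0
  3*X*Z ↦ 3·0·1·5 = 0
  2*Y**2 ↦ 2·1·1·1 = 2
  -3*Y*Z ↦ -3·1·1·5 = -15
  -2*Z**2 ↦ -2·1·1·25 = -50
Sum: F(0, 1, 5) = (0) + (0) + (0) + (2) + (-15) + (-50) = -63.
Reducing mod 11: -63 ≡ 3 (mod 11).
Since F(a, b, c) ≡ 3 ≠ 0 (mod 11), P does NOT lie on the curve.


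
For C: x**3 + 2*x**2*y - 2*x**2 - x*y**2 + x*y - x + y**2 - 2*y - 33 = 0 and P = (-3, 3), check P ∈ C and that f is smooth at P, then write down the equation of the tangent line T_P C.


Tangent line at P: -4*x + 37*y - 123 = 0.

Step 1: f(-3, 3) = 0, so P lies on C.
Step 2: partial derivatives
  f_x(x, y) = 3*x**2 + 4*x*y - 4*x - y**2 + y - 1, f_y(x, y) = 2*x**2 - 2*x*y + x + 2*y - 2.
  f_x(P) = -4, f_y(P) = 37 (gradient nonzero, so P is smooth).
Step 3: tangent line at P: -4·(x − -3) + 37·(y − 3) = 0.
Expanding: -4*x + 37*y - 123 = 0.


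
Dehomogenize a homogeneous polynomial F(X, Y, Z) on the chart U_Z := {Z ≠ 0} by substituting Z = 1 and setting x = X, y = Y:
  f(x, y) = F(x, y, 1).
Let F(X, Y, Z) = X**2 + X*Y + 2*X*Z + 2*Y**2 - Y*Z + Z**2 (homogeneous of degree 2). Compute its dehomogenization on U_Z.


f(x, y) = x**2 + x*y + 2*x + 2*y**2 - y + 1

On U_Z we set Z = 1. Each monomial c·X^i·Y^j·Z^k in F becomes c·x^i·y^j·1^k = c·x^i·y^j.
Substituting Z = 1: F(X, Y, 1) = x**2 + x*y + 2*x + 2*y**2 - y + 1.
Note: deg(f) ≤ deg(F) = 2; strict inequality happens when F is divisible by Z (lost terms).
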